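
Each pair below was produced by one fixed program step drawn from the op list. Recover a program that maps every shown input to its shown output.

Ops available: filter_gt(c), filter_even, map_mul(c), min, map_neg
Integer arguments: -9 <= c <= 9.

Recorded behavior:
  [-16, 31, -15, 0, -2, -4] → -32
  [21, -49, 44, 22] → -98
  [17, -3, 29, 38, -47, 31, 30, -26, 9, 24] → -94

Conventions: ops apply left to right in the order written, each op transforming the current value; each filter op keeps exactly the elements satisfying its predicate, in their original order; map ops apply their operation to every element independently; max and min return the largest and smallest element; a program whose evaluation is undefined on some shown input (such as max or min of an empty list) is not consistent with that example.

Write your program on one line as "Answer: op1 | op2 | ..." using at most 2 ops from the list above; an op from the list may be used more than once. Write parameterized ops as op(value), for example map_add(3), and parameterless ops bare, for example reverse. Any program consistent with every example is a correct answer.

map_mul(2) | min

Check, running the answer program on each example:
  [-16, 31, -15, 0, -2, -4] -> [-32, 62, -30, 0, -4, -8] -> -32
  [21, -49, 44, 22] -> [42, -98, 88, 44] -> -98
  [17, -3, 29, 38, -47, 31, 30, -26, 9, 24] -> [34, -6, 58, 76, -94, 62, 60, -52, 18, 48] -> -94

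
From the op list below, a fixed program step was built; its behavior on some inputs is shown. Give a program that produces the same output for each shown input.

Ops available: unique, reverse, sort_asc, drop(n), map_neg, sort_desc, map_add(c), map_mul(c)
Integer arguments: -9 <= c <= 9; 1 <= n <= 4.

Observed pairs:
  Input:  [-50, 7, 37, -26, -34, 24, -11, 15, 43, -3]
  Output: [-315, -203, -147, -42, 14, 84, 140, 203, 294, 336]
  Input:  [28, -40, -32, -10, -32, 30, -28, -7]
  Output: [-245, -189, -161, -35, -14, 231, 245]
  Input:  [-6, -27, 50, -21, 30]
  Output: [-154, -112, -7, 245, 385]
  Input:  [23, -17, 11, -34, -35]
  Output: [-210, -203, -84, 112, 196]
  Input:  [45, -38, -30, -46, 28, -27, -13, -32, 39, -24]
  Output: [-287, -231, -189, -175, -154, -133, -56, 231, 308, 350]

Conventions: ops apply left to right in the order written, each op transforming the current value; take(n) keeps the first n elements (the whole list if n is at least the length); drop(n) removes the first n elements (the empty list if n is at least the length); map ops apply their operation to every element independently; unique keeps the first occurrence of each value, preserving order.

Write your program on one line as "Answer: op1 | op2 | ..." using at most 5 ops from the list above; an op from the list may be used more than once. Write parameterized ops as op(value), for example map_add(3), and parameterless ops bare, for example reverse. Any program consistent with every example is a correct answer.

map_add(5) | unique | map_mul(7) | sort_asc

Check, running the answer program on each example:
  [-50, 7, 37, -26, -34, 24, -11, 15, 43, -3] -> [-45, 12, 42, -21, -29, 29, -6, 20, 48, 2] -> [-45, 12, 42, -21, -29, 29, -6, 20, 48, 2] -> [-315, 84, 294, -147, -203, 203, -42, 140, 336, 14] -> [-315, -203, -147, -42, 14, 84, 140, 203, 294, 336]
  [28, -40, -32, -10, -32, 30, -28, -7] -> [33, -35, -27, -5, -27, 35, -23, -2] -> [33, -35, -27, -5, 35, -23, -2] -> [231, -245, -189, -35, 245, -161, -14] -> [-245, -189, -161, -35, -14, 231, 245]
  [-6, -27, 50, -21, 30] -> [-1, -22, 55, -16, 35] -> [-1, -22, 55, -16, 35] -> [-7, -154, 385, -112, 245] -> [-154, -112, -7, 245, 385]
  [23, -17, 11, -34, -35] -> [28, -12, 16, -29, -30] -> [28, -12, 16, -29, -30] -> [196, -84, 112, -203, -210] -> [-210, -203, -84, 112, 196]
  [45, -38, -30, -46, 28, -27, -13, -32, 39, -24] -> [50, -33, -25, -41, 33, -22, -8, -27, 44, -19] -> [50, -33, -25, -41, 33, -22, -8, -27, 44, -19] -> [350, -231, -175, -287, 231, -154, -56, -189, 308, -133] -> [-287, -231, -189, -175, -154, -133, -56, 231, 308, 350]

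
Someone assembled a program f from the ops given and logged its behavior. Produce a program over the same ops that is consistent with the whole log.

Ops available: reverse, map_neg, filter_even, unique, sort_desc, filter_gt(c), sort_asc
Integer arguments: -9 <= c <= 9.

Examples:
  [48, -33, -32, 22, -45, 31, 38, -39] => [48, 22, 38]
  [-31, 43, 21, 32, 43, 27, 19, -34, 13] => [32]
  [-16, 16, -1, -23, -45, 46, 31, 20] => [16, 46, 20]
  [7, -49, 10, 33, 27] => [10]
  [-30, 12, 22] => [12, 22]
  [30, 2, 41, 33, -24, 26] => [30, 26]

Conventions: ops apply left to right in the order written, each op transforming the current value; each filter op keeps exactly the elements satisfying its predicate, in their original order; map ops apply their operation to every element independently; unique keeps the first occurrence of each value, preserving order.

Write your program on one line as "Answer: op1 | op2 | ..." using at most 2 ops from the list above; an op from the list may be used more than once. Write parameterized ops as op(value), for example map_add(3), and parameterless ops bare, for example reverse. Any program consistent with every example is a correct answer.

filter_even | filter_gt(3)

Check, running the answer program on each example:
  [48, -33, -32, 22, -45, 31, 38, -39] -> [48, -32, 22, 38] -> [48, 22, 38]
  [-31, 43, 21, 32, 43, 27, 19, -34, 13] -> [32, -34] -> [32]
  [-16, 16, -1, -23, -45, 46, 31, 20] -> [-16, 16, 46, 20] -> [16, 46, 20]
  [7, -49, 10, 33, 27] -> [10] -> [10]
  [-30, 12, 22] -> [-30, 12, 22] -> [12, 22]
  [30, 2, 41, 33, -24, 26] -> [30, 2, -24, 26] -> [30, 26]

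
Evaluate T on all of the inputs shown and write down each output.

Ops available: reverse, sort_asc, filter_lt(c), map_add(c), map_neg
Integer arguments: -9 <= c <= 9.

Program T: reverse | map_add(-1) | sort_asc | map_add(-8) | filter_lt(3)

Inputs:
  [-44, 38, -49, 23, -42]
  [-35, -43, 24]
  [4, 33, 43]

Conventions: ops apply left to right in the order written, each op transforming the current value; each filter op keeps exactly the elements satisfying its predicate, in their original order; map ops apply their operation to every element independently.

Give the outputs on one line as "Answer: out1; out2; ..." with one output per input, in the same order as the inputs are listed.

[-58, -53, -51]; [-52, -44]; [-5]

Execution, op by op:
  [-44, 38, -49, 23, -42] -> [-42, 23, -49, 38, -44] -> [-43, 22, -50, 37, -45] -> [-50, -45, -43, 22, 37] -> [-58, -53, -51, 14, 29] -> [-58, -53, -51]
  [-35, -43, 24] -> [24, -43, -35] -> [23, -44, -36] -> [-44, -36, 23] -> [-52, -44, 15] -> [-52, -44]
  [4, 33, 43] -> [43, 33, 4] -> [42, 32, 3] -> [3, 32, 42] -> [-5, 24, 34] -> [-5]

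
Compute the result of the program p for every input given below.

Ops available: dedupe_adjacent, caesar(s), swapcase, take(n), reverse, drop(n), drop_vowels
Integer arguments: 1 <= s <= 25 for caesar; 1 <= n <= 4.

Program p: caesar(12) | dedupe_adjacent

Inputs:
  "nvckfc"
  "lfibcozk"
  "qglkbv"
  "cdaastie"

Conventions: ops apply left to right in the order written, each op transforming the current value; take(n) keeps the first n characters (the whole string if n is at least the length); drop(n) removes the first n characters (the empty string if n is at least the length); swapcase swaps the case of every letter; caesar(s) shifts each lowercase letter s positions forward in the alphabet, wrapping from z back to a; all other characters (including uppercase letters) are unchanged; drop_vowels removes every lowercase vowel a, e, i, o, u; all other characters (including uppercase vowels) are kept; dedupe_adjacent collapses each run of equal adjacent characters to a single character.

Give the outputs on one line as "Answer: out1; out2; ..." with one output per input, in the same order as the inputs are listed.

"zhowro"; "xrunoalw"; "csxwnh"; "opmefuq"

Execution, op by op:
  "nvckfc" -> "zhowro" -> "zhowro"
  "lfibcozk" -> "xrunoalw" -> "xrunoalw"
  "qglkbv" -> "csxwnh" -> "csxwnh"
  "cdaastie" -> "opmmefuq" -> "opmefuq"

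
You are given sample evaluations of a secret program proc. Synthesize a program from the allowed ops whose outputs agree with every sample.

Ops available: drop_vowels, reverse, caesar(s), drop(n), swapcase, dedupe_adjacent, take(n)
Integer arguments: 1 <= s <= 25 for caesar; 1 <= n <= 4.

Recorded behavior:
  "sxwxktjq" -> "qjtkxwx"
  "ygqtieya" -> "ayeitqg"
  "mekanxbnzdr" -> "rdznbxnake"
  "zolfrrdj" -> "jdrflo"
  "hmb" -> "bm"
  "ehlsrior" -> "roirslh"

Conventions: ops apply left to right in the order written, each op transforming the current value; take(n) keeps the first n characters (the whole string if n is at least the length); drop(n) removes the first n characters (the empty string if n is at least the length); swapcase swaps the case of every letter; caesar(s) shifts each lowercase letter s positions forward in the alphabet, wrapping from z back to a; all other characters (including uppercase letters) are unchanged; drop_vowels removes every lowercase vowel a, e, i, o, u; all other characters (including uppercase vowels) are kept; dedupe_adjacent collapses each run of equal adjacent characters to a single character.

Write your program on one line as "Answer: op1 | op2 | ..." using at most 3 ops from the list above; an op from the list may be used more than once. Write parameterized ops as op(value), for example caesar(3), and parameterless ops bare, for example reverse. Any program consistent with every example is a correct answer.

dedupe_adjacent | drop(1) | reverse

Check, running the answer program on each example:
  "sxwxktjq" -> "sxwxktjq" -> "xwxktjq" -> "qjtkxwx"
  "ygqtieya" -> "ygqtieya" -> "gqtieya" -> "ayeitqg"
  "mekanxbnzdr" -> "mekanxbnzdr" -> "ekanxbnzdr" -> "rdznbxnake"
  "zolfrrdj" -> "zolfrdj" -> "olfrdj" -> "jdrflo"
  "hmb" -> "hmb" -> "mb" -> "bm"
  "ehlsrior" -> "ehlsrior" -> "hlsrior" -> "roirslh"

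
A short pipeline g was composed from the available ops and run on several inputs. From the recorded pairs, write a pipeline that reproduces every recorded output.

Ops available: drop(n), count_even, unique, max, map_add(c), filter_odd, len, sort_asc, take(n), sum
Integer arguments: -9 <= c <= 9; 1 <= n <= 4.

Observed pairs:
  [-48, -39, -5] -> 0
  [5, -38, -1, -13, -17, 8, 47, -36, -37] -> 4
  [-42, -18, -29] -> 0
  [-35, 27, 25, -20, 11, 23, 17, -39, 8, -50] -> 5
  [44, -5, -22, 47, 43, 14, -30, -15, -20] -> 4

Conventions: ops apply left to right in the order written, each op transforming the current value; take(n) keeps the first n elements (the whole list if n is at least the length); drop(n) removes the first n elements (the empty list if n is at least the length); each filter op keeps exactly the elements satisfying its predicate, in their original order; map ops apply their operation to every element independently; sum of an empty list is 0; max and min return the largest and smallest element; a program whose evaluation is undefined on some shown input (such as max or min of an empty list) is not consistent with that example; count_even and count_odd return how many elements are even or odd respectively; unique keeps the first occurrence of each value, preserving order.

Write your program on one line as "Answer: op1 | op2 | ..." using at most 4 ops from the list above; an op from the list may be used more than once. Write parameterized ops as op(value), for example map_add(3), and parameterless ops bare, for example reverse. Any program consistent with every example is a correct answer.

drop(4) | map_add(-6) | drop(1) | len

Check, running the answer program on each example:
  [-48, -39, -5] -> [] -> [] -> [] -> 0
  [5, -38, -1, -13, -17, 8, 47, -36, -37] -> [-17, 8, 47, -36, -37] -> [-23, 2, 41, -42, -43] -> [2, 41, -42, -43] -> 4
  [-42, -18, -29] -> [] -> [] -> [] -> 0
  [-35, 27, 25, -20, 11, 23, 17, -39, 8, -50] -> [11, 23, 17, -39, 8, -50] -> [5, 17, 11, -45, 2, -56] -> [17, 11, -45, 2, -56] -> 5
  [44, -5, -22, 47, 43, 14, -30, -15, -20] -> [43, 14, -30, -15, -20] -> [37, 8, -36, -21, -26] -> [8, -36, -21, -26] -> 4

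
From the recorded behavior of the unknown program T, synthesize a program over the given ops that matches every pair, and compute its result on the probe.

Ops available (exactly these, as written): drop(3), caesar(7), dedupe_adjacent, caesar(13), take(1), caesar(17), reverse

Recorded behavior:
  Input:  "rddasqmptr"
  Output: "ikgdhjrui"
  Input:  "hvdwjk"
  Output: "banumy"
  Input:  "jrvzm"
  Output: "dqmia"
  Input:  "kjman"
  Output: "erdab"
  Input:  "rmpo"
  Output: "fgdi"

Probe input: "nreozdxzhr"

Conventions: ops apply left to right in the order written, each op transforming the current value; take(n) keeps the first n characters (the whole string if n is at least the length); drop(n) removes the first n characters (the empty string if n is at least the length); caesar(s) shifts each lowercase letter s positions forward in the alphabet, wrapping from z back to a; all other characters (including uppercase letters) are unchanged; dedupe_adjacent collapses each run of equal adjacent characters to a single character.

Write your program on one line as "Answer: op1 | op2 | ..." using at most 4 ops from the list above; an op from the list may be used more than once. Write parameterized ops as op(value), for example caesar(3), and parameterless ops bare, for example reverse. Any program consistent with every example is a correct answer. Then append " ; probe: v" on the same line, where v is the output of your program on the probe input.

reverse | caesar(17) | dedupe_adjacent ; probe: "iyqouqfvie"

Check, running the answer program on each example:
  "rddasqmptr" -> "rtpmqsaddr" -> "ikgdhjruui" -> "ikgdhjrui"
  "hvdwjk" -> "kjwdvh" -> "banumy" -> "banumy"
  "jrvzm" -> "mzvrj" -> "dqmia" -> "dqmia"
  "kjman" -> "namjk" -> "erdab" -> "erdab"
  "rmpo" -> "opmr" -> "fgdi" -> "fgdi"
  probe: "nreozdxzhr" -> "rhzxdzoern" -> "iyqouqfvie" -> "iyqouqfvie"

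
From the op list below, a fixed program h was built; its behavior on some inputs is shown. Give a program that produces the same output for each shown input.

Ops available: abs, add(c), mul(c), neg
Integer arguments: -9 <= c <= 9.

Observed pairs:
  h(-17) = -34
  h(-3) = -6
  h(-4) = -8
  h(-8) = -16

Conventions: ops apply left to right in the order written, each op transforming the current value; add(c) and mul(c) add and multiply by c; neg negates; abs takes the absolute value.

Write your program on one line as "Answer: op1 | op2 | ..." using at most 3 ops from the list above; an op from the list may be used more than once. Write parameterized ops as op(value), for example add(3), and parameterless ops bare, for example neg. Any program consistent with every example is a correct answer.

mul(-2) | neg

Check, running the answer program on each example:
  -17 -> 34 -> -34
  -3 -> 6 -> -6
  -4 -> 8 -> -8
  -8 -> 16 -> -16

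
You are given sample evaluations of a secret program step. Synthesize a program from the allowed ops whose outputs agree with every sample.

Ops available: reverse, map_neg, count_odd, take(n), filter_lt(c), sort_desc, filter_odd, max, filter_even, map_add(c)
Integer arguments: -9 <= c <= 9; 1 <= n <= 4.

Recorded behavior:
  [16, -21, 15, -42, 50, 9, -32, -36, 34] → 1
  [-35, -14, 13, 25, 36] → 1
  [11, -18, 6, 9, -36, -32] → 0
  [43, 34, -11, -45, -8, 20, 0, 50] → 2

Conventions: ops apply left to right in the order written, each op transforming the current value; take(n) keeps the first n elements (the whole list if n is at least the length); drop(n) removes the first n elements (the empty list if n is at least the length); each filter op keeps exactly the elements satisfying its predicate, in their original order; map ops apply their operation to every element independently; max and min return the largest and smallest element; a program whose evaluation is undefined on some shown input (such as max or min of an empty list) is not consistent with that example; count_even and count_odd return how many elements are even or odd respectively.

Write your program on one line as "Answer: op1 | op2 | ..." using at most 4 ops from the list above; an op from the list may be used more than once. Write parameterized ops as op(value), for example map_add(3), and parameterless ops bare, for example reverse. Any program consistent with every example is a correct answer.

filter_lt(4) | reverse | map_neg | count_odd

Check, running the answer program on each example:
  [16, -21, 15, -42, 50, 9, -32, -36, 34] -> [-21, -42, -32, -36] -> [-36, -32, -42, -21] -> [36, 32, 42, 21] -> 1
  [-35, -14, 13, 25, 36] -> [-35, -14] -> [-14, -35] -> [14, 35] -> 1
  [11, -18, 6, 9, -36, -32] -> [-18, -36, -32] -> [-32, -36, -18] -> [32, 36, 18] -> 0
  [43, 34, -11, -45, -8, 20, 0, 50] -> [-11, -45, -8, 0] -> [0, -8, -45, -11] -> [0, 8, 45, 11] -> 2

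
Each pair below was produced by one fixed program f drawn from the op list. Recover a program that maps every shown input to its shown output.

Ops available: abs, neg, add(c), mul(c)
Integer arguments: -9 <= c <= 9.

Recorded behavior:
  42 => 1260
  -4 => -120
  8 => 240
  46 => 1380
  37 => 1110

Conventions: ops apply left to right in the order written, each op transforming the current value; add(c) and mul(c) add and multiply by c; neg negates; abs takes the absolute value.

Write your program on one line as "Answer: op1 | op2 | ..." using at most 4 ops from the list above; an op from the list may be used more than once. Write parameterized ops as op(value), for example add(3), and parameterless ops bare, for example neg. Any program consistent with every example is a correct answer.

mul(6) | neg | mul(-5)

Check, running the answer program on each example:
  42 -> 252 -> -252 -> 1260
  -4 -> -24 -> 24 -> -120
  8 -> 48 -> -48 -> 240
  46 -> 276 -> -276 -> 1380
  37 -> 222 -> -222 -> 1110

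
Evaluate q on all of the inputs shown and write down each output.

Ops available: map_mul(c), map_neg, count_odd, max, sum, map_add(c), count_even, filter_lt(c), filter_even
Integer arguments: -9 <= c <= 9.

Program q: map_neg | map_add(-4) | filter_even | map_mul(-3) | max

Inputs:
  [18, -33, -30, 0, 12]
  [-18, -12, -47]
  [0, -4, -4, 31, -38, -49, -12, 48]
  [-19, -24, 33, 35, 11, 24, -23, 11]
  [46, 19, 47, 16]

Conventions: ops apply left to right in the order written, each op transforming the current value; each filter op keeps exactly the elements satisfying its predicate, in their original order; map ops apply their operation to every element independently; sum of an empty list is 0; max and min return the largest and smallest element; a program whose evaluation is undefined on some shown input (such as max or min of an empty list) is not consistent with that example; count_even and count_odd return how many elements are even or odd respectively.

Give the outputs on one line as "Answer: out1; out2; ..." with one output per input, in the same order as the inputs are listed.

Execution, op by op:
  [18, -33, -30, 0, 12] -> [-18, 33, 30, 0, -12] -> [-22, 29, 26, -4, -16] -> [-22, 26, -4, -16] -> [66, -78, 12, 48] -> 66
  [-18, -12, -47] -> [18, 12, 47] -> [14, 8, 43] -> [14, 8] -> [-42, -24] -> -24
  [0, -4, -4, 31, -38, -49, -12, 48] -> [0, 4, 4, -31, 38, 49, 12, -48] -> [-4, 0, 0, -35, 34, 45, 8, -52] -> [-4, 0, 0, 34, 8, -52] -> [12, 0, 0, -102, -24, 156] -> 156
  [-19, -24, 33, 35, 11, 24, -23, 11] -> [19, 24, -33, -35, -11, -24, 23, -11] -> [15, 20, -37, -39, -15, -28, 19, -15] -> [20, -28] -> [-60, 84] -> 84
  [46, 19, 47, 16] -> [-46, -19, -47, -16] -> [-50, -23, -51, -20] -> [-50, -20] -> [150, 60] -> 150

66; -24; 156; 84; 150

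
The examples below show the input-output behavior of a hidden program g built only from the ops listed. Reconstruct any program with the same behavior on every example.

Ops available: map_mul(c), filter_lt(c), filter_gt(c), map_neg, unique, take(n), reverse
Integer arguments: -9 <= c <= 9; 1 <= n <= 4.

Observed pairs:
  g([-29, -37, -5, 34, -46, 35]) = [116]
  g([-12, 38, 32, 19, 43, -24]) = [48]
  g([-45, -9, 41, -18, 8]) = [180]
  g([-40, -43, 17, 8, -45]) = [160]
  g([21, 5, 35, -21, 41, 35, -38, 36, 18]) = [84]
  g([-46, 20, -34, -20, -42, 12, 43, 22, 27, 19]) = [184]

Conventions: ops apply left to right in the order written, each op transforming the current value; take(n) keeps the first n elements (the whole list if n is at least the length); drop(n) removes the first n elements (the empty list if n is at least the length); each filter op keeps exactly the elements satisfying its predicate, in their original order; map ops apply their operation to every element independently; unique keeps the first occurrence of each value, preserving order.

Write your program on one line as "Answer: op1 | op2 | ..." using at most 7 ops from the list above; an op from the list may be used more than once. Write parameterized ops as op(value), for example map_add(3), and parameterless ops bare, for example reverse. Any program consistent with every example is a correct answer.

filter_lt(-2) | map_mul(-4) | take(3) | map_neg | take(1) | map_neg

Check, running the answer program on each example:
  [-29, -37, -5, 34, -46, 35] -> [-29, -37, -5, -46] -> [116, 148, 20, 184] -> [116, 148, 20] -> [-116, -148, -20] -> [-116] -> [116]
  [-12, 38, 32, 19, 43, -24] -> [-12, -24] -> [48, 96] -> [48, 96] -> [-48, -96] -> [-48] -> [48]
  [-45, -9, 41, -18, 8] -> [-45, -9, -18] -> [180, 36, 72] -> [180, 36, 72] -> [-180, -36, -72] -> [-180] -> [180]
  [-40, -43, 17, 8, -45] -> [-40, -43, -45] -> [160, 172, 180] -> [160, 172, 180] -> [-160, -172, -180] -> [-160] -> [160]
  [21, 5, 35, -21, 41, 35, -38, 36, 18] -> [-21, -38] -> [84, 152] -> [84, 152] -> [-84, -152] -> [-84] -> [84]
  [-46, 20, -34, -20, -42, 12, 43, 22, 27, 19] -> [-46, -34, -20, -42] -> [184, 136, 80, 168] -> [184, 136, 80] -> [-184, -136, -80] -> [-184] -> [184]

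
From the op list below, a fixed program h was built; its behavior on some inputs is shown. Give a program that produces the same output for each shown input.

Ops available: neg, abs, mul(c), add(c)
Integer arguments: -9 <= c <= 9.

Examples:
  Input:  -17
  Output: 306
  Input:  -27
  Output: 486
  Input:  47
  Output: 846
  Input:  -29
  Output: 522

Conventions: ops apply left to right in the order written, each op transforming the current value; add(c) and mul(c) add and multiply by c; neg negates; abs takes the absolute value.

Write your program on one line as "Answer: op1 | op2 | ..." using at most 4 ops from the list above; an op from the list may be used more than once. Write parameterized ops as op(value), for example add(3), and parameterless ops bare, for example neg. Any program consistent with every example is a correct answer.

abs | mul(2) | mul(9)

Check, running the answer program on each example:
  -17 -> 17 -> 34 -> 306
  -27 -> 27 -> 54 -> 486
  47 -> 47 -> 94 -> 846
  -29 -> 29 -> 58 -> 522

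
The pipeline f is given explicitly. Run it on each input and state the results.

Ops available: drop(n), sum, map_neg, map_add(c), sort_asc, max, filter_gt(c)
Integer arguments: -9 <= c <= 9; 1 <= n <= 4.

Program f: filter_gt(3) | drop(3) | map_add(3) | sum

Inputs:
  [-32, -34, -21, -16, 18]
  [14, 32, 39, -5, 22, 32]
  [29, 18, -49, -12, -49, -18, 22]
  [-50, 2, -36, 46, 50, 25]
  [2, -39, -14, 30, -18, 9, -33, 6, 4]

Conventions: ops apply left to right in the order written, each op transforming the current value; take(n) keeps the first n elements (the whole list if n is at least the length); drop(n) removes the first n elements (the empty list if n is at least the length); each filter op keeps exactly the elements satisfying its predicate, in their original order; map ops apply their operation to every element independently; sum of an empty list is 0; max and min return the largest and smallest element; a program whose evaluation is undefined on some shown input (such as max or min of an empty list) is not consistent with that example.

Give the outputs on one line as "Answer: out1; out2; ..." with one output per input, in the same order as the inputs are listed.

Execution, op by op:
  [-32, -34, -21, -16, 18] -> [18] -> [] -> [] -> 0
  [14, 32, 39, -5, 22, 32] -> [14, 32, 39, 22, 32] -> [22, 32] -> [25, 35] -> 60
  [29, 18, -49, -12, -49, -18, 22] -> [29, 18, 22] -> [] -> [] -> 0
  [-50, 2, -36, 46, 50, 25] -> [46, 50, 25] -> [] -> [] -> 0
  [2, -39, -14, 30, -18, 9, -33, 6, 4] -> [30, 9, 6, 4] -> [4] -> [7] -> 7

0; 60; 0; 0; 7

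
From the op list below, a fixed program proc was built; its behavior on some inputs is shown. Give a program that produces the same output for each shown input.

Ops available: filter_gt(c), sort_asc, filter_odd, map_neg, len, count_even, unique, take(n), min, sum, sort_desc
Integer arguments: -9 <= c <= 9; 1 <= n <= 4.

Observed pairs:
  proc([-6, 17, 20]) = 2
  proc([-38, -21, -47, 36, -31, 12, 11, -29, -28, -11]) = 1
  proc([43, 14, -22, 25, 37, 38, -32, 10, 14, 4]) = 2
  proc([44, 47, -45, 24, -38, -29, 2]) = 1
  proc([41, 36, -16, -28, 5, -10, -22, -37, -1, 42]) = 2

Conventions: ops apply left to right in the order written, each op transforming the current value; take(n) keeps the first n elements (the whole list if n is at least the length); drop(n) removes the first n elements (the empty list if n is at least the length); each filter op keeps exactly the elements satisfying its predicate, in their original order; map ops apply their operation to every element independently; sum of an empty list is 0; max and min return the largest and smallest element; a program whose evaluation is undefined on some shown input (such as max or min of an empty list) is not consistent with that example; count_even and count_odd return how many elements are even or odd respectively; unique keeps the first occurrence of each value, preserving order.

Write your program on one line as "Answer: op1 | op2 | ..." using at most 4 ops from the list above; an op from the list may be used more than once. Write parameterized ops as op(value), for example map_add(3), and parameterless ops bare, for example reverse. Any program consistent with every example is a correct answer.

unique | take(3) | count_even

Check, running the answer program on each example:
  [-6, 17, 20] -> [-6, 17, 20] -> [-6, 17, 20] -> 2
  [-38, -21, -47, 36, -31, 12, 11, -29, -28, -11] -> [-38, -21, -47, 36, -31, 12, 11, -29, -28, -11] -> [-38, -21, -47] -> 1
  [43, 14, -22, 25, 37, 38, -32, 10, 14, 4] -> [43, 14, -22, 25, 37, 38, -32, 10, 4] -> [43, 14, -22] -> 2
  [44, 47, -45, 24, -38, -29, 2] -> [44, 47, -45, 24, -38, -29, 2] -> [44, 47, -45] -> 1
  [41, 36, -16, -28, 5, -10, -22, -37, -1, 42] -> [41, 36, -16, -28, 5, -10, -22, -37, -1, 42] -> [41, 36, -16] -> 2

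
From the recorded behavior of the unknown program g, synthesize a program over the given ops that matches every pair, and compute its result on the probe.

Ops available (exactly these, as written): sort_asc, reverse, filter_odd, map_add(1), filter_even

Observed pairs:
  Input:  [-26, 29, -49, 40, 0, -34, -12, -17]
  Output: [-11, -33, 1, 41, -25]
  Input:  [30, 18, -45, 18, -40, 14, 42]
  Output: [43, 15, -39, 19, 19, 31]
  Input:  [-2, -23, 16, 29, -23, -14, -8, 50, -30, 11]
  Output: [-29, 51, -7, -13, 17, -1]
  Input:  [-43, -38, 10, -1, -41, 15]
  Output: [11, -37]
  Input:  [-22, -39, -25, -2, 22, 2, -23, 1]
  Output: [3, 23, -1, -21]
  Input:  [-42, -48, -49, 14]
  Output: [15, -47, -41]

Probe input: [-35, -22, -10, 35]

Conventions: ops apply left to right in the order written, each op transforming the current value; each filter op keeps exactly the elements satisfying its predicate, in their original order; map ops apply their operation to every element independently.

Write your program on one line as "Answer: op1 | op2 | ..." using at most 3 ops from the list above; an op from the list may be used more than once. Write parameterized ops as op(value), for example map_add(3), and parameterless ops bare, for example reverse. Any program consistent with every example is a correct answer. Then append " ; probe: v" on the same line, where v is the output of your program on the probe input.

map_add(1) | reverse | filter_odd ; probe: [-9, -21]

Check, running the answer program on each example:
  [-26, 29, -49, 40, 0, -34, -12, -17] -> [-25, 30, -48, 41, 1, -33, -11, -16] -> [-16, -11, -33, 1, 41, -48, 30, -25] -> [-11, -33, 1, 41, -25]
  [30, 18, -45, 18, -40, 14, 42] -> [31, 19, -44, 19, -39, 15, 43] -> [43, 15, -39, 19, -44, 19, 31] -> [43, 15, -39, 19, 19, 31]
  [-2, -23, 16, 29, -23, -14, -8, 50, -30, 11] -> [-1, -22, 17, 30, -22, -13, -7, 51, -29, 12] -> [12, -29, 51, -7, -13, -22, 30, 17, -22, -1] -> [-29, 51, -7, -13, 17, -1]
  [-43, -38, 10, -1, -41, 15] -> [-42, -37, 11, 0, -40, 16] -> [16, -40, 0, 11, -37, -42] -> [11, -37]
  [-22, -39, -25, -2, 22, 2, -23, 1] -> [-21, -38, -24, -1, 23, 3, -22, 2] -> [2, -22, 3, 23, -1, -24, -38, -21] -> [3, 23, -1, -21]
  [-42, -48, -49, 14] -> [-41, -47, -48, 15] -> [15, -48, -47, -41] -> [15, -47, -41]
  probe: [-35, -22, -10, 35] -> [-34, -21, -9, 36] -> [36, -9, -21, -34] -> [-9, -21]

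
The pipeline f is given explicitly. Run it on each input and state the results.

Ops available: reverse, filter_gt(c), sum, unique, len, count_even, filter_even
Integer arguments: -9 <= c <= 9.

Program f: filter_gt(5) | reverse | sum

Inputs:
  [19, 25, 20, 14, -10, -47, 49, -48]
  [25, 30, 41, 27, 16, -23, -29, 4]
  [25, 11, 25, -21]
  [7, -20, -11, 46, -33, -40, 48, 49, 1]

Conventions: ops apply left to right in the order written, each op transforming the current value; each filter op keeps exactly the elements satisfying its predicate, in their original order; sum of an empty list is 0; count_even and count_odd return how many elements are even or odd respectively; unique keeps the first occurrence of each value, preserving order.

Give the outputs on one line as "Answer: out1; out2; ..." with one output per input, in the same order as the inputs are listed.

127; 139; 61; 150

Execution, op by op:
  [19, 25, 20, 14, -10, -47, 49, -48] -> [19, 25, 20, 14, 49] -> [49, 14, 20, 25, 19] -> 127
  [25, 30, 41, 27, 16, -23, -29, 4] -> [25, 30, 41, 27, 16] -> [16, 27, 41, 30, 25] -> 139
  [25, 11, 25, -21] -> [25, 11, 25] -> [25, 11, 25] -> 61
  [7, -20, -11, 46, -33, -40, 48, 49, 1] -> [7, 46, 48, 49] -> [49, 48, 46, 7] -> 150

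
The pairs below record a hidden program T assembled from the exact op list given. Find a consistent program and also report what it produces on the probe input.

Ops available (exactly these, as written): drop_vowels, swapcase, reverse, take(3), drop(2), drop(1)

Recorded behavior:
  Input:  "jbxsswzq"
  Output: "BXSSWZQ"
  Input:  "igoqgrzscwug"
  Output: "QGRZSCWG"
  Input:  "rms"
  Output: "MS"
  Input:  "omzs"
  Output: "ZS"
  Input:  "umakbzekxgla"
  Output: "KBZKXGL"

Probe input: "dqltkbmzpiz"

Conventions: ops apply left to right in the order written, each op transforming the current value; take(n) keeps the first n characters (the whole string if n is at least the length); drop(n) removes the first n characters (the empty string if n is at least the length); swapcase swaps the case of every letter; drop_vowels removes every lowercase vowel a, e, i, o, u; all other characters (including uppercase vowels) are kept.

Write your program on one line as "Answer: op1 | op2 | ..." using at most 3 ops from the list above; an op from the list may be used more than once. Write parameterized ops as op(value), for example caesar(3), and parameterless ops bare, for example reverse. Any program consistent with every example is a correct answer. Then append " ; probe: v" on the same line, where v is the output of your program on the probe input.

drop_vowels | swapcase | drop(1) ; probe: "QLTKBMZPZ"

Check, running the answer program on each example:
  "jbxsswzq" -> "jbxsswzq" -> "JBXSSWZQ" -> "BXSSWZQ"
  "igoqgrzscwug" -> "gqgrzscwg" -> "GQGRZSCWG" -> "QGRZSCWG"
  "rms" -> "rms" -> "RMS" -> "MS"
  "omzs" -> "mzs" -> "MZS" -> "ZS"
  "umakbzekxgla" -> "mkbzkxgl" -> "MKBZKXGL" -> "KBZKXGL"
  probe: "dqltkbmzpiz" -> "dqltkbmzpz" -> "DQLTKBMZPZ" -> "QLTKBMZPZ"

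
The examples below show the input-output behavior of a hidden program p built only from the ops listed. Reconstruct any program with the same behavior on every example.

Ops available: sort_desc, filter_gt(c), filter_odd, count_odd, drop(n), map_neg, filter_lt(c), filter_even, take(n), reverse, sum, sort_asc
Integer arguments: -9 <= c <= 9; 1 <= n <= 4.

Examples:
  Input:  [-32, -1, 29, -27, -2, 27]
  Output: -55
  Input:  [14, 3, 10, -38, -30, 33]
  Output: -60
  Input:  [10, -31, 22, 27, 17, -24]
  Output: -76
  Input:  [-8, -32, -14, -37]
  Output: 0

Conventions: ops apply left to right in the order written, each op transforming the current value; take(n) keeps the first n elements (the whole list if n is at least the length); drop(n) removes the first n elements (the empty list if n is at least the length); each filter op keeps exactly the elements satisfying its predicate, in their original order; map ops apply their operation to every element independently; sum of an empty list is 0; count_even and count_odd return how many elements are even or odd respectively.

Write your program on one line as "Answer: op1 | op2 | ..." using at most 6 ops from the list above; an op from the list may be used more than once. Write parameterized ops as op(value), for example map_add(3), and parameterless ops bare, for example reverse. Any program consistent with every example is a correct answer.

filter_gt(-2) | reverse | map_neg | sort_asc | reverse | sum

Check, running the answer program on each example:
  [-32, -1, 29, -27, -2, 27] -> [-1, 29, 27] -> [27, 29, -1] -> [-27, -29, 1] -> [-29, -27, 1] -> [1, -27, -29] -> -55
  [14, 3, 10, -38, -30, 33] -> [14, 3, 10, 33] -> [33, 10, 3, 14] -> [-33, -10, -3, -14] -> [-33, -14, -10, -3] -> [-3, -10, -14, -33] -> -60
  [10, -31, 22, 27, 17, -24] -> [10, 22, 27, 17] -> [17, 27, 22, 10] -> [-17, -27, -22, -10] -> [-27, -22, -17, -10] -> [-10, -17, -22, -27] -> -76
  [-8, -32, -14, -37] -> [] -> [] -> [] -> [] -> [] -> 0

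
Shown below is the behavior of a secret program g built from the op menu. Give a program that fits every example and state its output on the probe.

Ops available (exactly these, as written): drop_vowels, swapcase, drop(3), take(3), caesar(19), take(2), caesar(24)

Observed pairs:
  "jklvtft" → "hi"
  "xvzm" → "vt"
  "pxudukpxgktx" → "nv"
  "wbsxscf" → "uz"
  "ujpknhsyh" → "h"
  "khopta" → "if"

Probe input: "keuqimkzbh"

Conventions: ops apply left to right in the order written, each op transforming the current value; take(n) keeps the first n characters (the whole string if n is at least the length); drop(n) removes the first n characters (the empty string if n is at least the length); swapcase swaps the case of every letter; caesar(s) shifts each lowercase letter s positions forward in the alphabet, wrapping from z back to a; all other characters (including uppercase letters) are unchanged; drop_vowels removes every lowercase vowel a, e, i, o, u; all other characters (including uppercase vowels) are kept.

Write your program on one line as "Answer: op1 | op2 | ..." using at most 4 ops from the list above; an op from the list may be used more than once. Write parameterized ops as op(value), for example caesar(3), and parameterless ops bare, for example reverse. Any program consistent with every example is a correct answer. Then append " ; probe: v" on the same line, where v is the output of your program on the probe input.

take(2) | drop_vowels | caesar(24) ; probe: "i"

Check, running the answer program on each example:
  "jklvtft" -> "jk" -> "jk" -> "hi"
  "xvzm" -> "xv" -> "xv" -> "vt"
  "pxudukpxgktx" -> "px" -> "px" -> "nv"
  "wbsxscf" -> "wb" -> "wb" -> "uz"
  "ujpknhsyh" -> "uj" -> "j" -> "h"
  "khopta" -> "kh" -> "kh" -> "if"
  probe: "keuqimkzbh" -> "ke" -> "k" -> "i"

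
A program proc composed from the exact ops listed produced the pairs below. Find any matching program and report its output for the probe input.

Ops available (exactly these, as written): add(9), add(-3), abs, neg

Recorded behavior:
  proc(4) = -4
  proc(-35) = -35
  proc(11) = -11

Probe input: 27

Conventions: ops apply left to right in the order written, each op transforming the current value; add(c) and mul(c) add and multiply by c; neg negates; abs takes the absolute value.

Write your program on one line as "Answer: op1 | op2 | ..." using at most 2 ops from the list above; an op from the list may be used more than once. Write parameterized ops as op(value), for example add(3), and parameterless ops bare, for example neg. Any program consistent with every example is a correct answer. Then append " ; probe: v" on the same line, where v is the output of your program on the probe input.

abs | neg ; probe: -27

Check, running the answer program on each example:
  4 -> 4 -> -4
  -35 -> 35 -> -35
  11 -> 11 -> -11
  probe: 27 -> 27 -> -27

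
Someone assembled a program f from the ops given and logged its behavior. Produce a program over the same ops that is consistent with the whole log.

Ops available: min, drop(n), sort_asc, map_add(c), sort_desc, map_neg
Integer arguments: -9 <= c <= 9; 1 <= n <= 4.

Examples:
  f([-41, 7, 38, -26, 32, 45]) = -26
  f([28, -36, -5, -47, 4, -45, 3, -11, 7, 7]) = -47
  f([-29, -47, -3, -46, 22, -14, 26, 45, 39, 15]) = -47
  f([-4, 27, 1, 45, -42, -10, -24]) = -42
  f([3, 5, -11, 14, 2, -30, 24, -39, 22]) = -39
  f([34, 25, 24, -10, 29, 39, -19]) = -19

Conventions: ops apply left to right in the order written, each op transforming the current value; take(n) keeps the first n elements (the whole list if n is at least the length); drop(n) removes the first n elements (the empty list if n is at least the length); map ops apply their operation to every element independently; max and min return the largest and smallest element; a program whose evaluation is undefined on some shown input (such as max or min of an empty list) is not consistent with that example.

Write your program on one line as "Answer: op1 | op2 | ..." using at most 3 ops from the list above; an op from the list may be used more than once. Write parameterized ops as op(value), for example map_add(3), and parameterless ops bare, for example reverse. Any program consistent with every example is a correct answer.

drop(1) | sort_asc | min

Check, running the answer program on each example:
  [-41, 7, 38, -26, 32, 45] -> [7, 38, -26, 32, 45] -> [-26, 7, 32, 38, 45] -> -26
  [28, -36, -5, -47, 4, -45, 3, -11, 7, 7] -> [-36, -5, -47, 4, -45, 3, -11, 7, 7] -> [-47, -45, -36, -11, -5, 3, 4, 7, 7] -> -47
  [-29, -47, -3, -46, 22, -14, 26, 45, 39, 15] -> [-47, -3, -46, 22, -14, 26, 45, 39, 15] -> [-47, -46, -14, -3, 15, 22, 26, 39, 45] -> -47
  [-4, 27, 1, 45, -42, -10, -24] -> [27, 1, 45, -42, -10, -24] -> [-42, -24, -10, 1, 27, 45] -> -42
  [3, 5, -11, 14, 2, -30, 24, -39, 22] -> [5, -11, 14, 2, -30, 24, -39, 22] -> [-39, -30, -11, 2, 5, 14, 22, 24] -> -39
  [34, 25, 24, -10, 29, 39, -19] -> [25, 24, -10, 29, 39, -19] -> [-19, -10, 24, 25, 29, 39] -> -19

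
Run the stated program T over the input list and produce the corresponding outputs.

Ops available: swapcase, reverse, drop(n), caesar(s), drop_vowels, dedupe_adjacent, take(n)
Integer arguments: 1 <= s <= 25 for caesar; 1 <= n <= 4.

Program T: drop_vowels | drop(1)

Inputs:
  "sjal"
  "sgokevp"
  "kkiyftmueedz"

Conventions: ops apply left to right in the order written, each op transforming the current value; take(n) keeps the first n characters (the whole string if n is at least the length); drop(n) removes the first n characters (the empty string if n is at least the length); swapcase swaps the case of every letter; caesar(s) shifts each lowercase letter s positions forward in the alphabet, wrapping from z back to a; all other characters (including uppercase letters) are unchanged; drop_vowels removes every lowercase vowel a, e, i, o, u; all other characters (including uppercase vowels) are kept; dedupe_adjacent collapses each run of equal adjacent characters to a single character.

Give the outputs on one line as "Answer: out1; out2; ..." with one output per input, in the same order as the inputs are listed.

Execution, op by op:
  "sjal" -> "sjl" -> "jl"
  "sgokevp" -> "sgkvp" -> "gkvp"
  "kkiyftmueedz" -> "kkyftmdz" -> "kyftmdz"

"jl"; "gkvp"; "kyftmdz"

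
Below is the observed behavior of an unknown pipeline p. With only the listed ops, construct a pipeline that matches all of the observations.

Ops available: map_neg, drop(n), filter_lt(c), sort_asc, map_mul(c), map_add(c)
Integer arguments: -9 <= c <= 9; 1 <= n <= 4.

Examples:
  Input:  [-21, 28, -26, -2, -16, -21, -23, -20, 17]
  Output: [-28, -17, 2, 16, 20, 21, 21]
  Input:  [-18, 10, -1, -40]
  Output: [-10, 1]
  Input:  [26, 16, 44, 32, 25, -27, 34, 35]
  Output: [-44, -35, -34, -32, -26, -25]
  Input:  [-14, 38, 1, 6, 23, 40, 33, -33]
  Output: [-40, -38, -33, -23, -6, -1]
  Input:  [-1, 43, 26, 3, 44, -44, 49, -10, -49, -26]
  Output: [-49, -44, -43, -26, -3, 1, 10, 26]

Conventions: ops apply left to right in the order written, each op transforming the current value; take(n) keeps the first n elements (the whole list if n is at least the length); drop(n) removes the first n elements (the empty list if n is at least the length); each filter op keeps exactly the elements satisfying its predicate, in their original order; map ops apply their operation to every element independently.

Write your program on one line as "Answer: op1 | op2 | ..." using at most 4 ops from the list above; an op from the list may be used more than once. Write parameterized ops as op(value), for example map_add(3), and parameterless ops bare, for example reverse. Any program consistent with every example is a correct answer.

sort_asc | drop(2) | map_neg | sort_asc

Check, running the answer program on each example:
  [-21, 28, -26, -2, -16, -21, -23, -20, 17] -> [-26, -23, -21, -21, -20, -16, -2, 17, 28] -> [-21, -21, -20, -16, -2, 17, 28] -> [21, 21, 20, 16, 2, -17, -28] -> [-28, -17, 2, 16, 20, 21, 21]
  [-18, 10, -1, -40] -> [-40, -18, -1, 10] -> [-1, 10] -> [1, -10] -> [-10, 1]
  [26, 16, 44, 32, 25, -27, 34, 35] -> [-27, 16, 25, 26, 32, 34, 35, 44] -> [25, 26, 32, 34, 35, 44] -> [-25, -26, -32, -34, -35, -44] -> [-44, -35, -34, -32, -26, -25]
  [-14, 38, 1, 6, 23, 40, 33, -33] -> [-33, -14, 1, 6, 23, 33, 38, 40] -> [1, 6, 23, 33, 38, 40] -> [-1, -6, -23, -33, -38, -40] -> [-40, -38, -33, -23, -6, -1]
  [-1, 43, 26, 3, 44, -44, 49, -10, -49, -26] -> [-49, -44, -26, -10, -1, 3, 26, 43, 44, 49] -> [-26, -10, -1, 3, 26, 43, 44, 49] -> [26, 10, 1, -3, -26, -43, -44, -49] -> [-49, -44, -43, -26, -3, 1, 10, 26]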